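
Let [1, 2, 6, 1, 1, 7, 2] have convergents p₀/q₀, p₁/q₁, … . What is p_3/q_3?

Using pₖ = aₖpₖ₋₁ + pₖ₋₂, qₖ = aₖqₖ₋₁ + qₖ₋₂ (with p₋₁=1, p₋₂=0, q₋₁=0, q₋₂=1):
  k=0: a=1, p=1, q=1
  k=1: a=2, p=3, q=2
  k=2: a=6, p=19, q=13
  k=3: a=1, p=22, q=15

22/15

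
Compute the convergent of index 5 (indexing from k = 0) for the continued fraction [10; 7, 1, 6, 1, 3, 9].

2471/244

Using pₖ = aₖpₖ₋₁ + pₖ₋₂, qₖ = aₖqₖ₋₁ + qₖ₋₂ (with p₋₁=1, p₋₂=0, q₋₁=0, q₋₂=1):
  k=0: a=10, p=10, q=1
  k=1: a=7, p=71, q=7
  k=2: a=1, p=81, q=8
  k=3: a=6, p=557, q=55
  k=4: a=1, p=638, q=63
  k=5: a=3, p=2471, q=244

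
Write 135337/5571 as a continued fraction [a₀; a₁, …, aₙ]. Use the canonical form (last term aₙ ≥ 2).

135337 = 24×5571 + 1633
5571 = 3×1633 + 672
1633 = 2×672 + 289
672 = 2×289 + 94
289 = 3×94 + 7
94 = 13×7 + 3
7 = 2×3 + 1
3 = 3×1 + 0  (stop)
So 135337/5571 = [24; 3, 2, 2, 3, 13, 2, 3].

[24; 3, 2, 2, 3, 13, 2, 3]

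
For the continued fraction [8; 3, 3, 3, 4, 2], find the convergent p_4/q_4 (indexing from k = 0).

Using pₖ = aₖpₖ₋₁ + pₖ₋₂, qₖ = aₖqₖ₋₁ + qₖ₋₂ (with p₋₁=1, p₋₂=0, q₋₁=0, q₋₂=1):
  k=0: a=8, p=8, q=1
  k=1: a=3, p=25, q=3
  k=2: a=3, p=83, q=10
  k=3: a=3, p=274, q=33
  k=4: a=4, p=1179, q=142

1179/142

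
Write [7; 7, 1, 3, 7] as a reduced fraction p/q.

Using pₖ = aₖpₖ₋₁ + pₖ₋₂ and qₖ = aₖqₖ₋₁ + qₖ₋₂:
  k=0: a=7, p=7, q=1
  k=1: a=7, p=50, q=7
  k=2: a=1, p=57, q=8
  k=3: a=3, p=221, q=31
  k=4: a=7, p=1604, q=225

1604/225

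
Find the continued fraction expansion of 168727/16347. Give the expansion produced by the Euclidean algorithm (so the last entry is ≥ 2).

[10; 3, 9, 7, 1, 8, 8]

168727 = 10·16347 + 5257
16347 = 3·5257 + 576
5257 = 9·576 + 73
576 = 7·73 + 65
73 = 1·65 + 8
65 = 8·8 + 1
8 = 8·1 + 0  (stop)
So 168727/16347 = [10; 3, 9, 7, 1, 8, 8].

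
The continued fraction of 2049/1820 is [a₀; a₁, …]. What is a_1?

7

2049 = 1·1820 + 229   →  a_0 = 1
1820 = 7·229 + 217   →  a_1 = 7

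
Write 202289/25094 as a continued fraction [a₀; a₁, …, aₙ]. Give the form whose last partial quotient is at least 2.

[8; 16, 3, 16, 5, 6]

202289 = 8·25094 + 1537
25094 = 16·1537 + 502
1537 = 3·502 + 31
502 = 16·31 + 6
31 = 5·6 + 1
6 = 6·1 + 0  (stop)
So 202289/25094 = [8; 16, 3, 16, 5, 6].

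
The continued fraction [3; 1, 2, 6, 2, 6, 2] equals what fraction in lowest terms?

Fold from the inside: start with 2/1.
  6 + 1/2 = 13/2
  2 + 2/13 = 28/13
  6 + 13/28 = 181/28
  2 + 28/181 = 390/181
  1 + 181/390 = 571/390
  3 + 390/571 = 2103/571

2103/571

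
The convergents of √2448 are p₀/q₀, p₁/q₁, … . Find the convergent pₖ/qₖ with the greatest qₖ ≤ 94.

2177/44

√2448 = [49; 2, 10, 2, 98, …] (period length 4).
Convergents:
  p_0/q_0 = 49/1
  p_1/q_1 = 99/2
  p_2/q_2 = 1039/21
  p_3/q_3 = 2177/44
  p_4/q_4 = 214385/4333
q_3 = 44 ≤ 94 < 4333 = q_4, so the answer is 2177/44.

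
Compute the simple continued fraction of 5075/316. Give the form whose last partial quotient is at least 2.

5075 = 16*316 + 19
316 = 16*19 + 12
19 = 1*12 + 7
12 = 1*7 + 5
7 = 1*5 + 2
5 = 2*2 + 1
2 = 2*1 + 0  (stop)
So 5075/316 = [16; 16, 1, 1, 1, 2, 2].

[16; 16, 1, 1, 1, 2, 2]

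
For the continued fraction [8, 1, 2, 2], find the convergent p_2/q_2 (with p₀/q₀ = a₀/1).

26/3

Using pₖ = aₖpₖ₋₁ + pₖ₋₂, qₖ = aₖqₖ₋₁ + qₖ₋₂ (with p₋₁=1, p₋₂=0, q₋₁=0, q₋₂=1):
  k=0: a=8, p=8, q=1
  k=1: a=1, p=9, q=1
  k=2: a=2, p=26, q=3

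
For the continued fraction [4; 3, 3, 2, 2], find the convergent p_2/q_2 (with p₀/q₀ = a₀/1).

Using pₖ = aₖpₖ₋₁ + pₖ₋₂, qₖ = aₖqₖ₋₁ + qₖ₋₂ (with p₋₁=1, p₋₂=0, q₋₁=0, q₋₂=1):
  k=0: a=4, p=4, q=1
  k=1: a=3, p=13, q=3
  k=2: a=3, p=43, q=10

43/10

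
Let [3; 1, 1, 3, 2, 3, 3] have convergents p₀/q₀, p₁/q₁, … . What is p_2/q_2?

7/2

Using pₖ = aₖpₖ₋₁ + pₖ₋₂, qₖ = aₖqₖ₋₁ + qₖ₋₂ (with p₋₁=1, p₋₂=0, q₋₁=0, q₋₂=1):
  k=0: a=3, p=3, q=1
  k=1: a=1, p=4, q=1
  k=2: a=1, p=7, q=2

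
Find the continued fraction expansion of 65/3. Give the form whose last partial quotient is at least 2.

65 = 21·3 + 2
3 = 1·2 + 1
2 = 2·1 + 0  (stop)
So 65/3 = [21; 1, 2].

[21; 1, 2]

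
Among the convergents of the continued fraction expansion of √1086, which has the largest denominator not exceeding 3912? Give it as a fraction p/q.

√1086 = [32; 1, 20, 1, 64, …] (period length 4).
Convergents:
  p_0/q_0 = 32/1
  p_1/q_1 = 33/1
  p_2/q_2 = 692/21
  p_3/q_3 = 725/22
  p_4/q_4 = 47092/1429
  p_5/q_5 = 47817/1451
  p_6/q_6 = 1003432/30449
q_5 = 1451 ≤ 3912 < 30449 = q_6, so the answer is 47817/1451.

47817/1451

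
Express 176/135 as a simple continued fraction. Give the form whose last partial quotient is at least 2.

[1; 3, 3, 2, 2, 2]

176 = 1·135 + 41
135 = 3·41 + 12
41 = 3·12 + 5
12 = 2·5 + 2
5 = 2·2 + 1
2 = 2·1 + 0  (stop)
So 176/135 = [1; 3, 3, 2, 2, 2].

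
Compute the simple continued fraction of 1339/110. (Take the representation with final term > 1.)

[12; 5, 1, 3, 1, 3]

1339 = 12·110 + 19
110 = 5·19 + 15
19 = 1·15 + 4
15 = 3·4 + 3
4 = 1·3 + 1
3 = 3·1 + 0  (stop)
So 1339/110 = [12; 5, 1, 3, 1, 3].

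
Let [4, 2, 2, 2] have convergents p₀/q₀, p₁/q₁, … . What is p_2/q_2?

22/5

Using pₖ = aₖpₖ₋₁ + pₖ₋₂, qₖ = aₖqₖ₋₁ + qₖ₋₂ (with p₋₁=1, p₋₂=0, q₋₁=0, q₋₂=1):
  k=0: a=4, p=4, q=1
  k=1: a=2, p=9, q=2
  k=2: a=2, p=22, q=5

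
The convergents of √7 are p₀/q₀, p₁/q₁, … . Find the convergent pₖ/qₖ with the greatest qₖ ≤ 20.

√7 = [2; 1, 1, 1, 4, …] (period length 4).
Convergents:
  p_0/q_0 = 2/1
  p_1/q_1 = 3/1
  p_2/q_2 = 5/2
  p_3/q_3 = 8/3
  p_4/q_4 = 37/14
  p_5/q_5 = 45/17
  p_6/q_6 = 82/31
q_5 = 17 ≤ 20 < 31 = q_6, so the answer is 45/17.

45/17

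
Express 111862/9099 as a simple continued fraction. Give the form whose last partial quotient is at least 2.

111862 = 12·9099 + 2674
9099 = 3·2674 + 1077
2674 = 2·1077 + 520
1077 = 2·520 + 37
520 = 14·37 + 2
37 = 18·2 + 1
2 = 2·1 + 0  (stop)
So 111862/9099 = [12; 3, 2, 2, 14, 18, 2].

[12; 3, 2, 2, 14, 18, 2]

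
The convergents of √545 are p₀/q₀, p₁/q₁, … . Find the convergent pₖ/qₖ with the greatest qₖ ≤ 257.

1961/84

√545 = [23; 2, 1, 8, 1, 2, 46, …] (period length 6).
Convergents:
  p_0/q_0 = 23/1
  p_1/q_1 = 47/2
  p_2/q_2 = 70/3
  p_3/q_3 = 607/26
  p_4/q_4 = 677/29
  p_5/q_5 = 1961/84
  p_6/q_6 = 90883/3893
q_5 = 84 ≤ 257 < 3893 = q_6, so the answer is 1961/84.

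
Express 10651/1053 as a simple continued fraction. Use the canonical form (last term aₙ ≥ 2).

10651 = 10*1053 + 121
1053 = 8*121 + 85
121 = 1*85 + 36
85 = 2*36 + 13
36 = 2*13 + 10
13 = 1*10 + 3
10 = 3*3 + 1
3 = 3*1 + 0  (stop)
So 10651/1053 = [10; 8, 1, 2, 2, 1, 3, 3].

[10; 8, 1, 2, 2, 1, 3, 3]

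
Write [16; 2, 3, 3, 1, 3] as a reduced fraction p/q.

Using pₖ = aₖpₖ₋₁ + pₖ₋₂ and qₖ = aₖqₖ₋₁ + qₖ₋₂:
  k=0: a=16, p=16, q=1
  k=1: a=2, p=33, q=2
  k=2: a=3, p=115, q=7
  k=3: a=3, p=378, q=23
  k=4: a=1, p=493, q=30
  k=5: a=3, p=1857, q=113

1857/113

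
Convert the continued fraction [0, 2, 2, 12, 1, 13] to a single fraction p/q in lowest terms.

Fold from the inside: start with 13/1.
  1 + 1/13 = 14/13
  12 + 13/14 = 181/14
  2 + 14/181 = 376/181
  2 + 181/376 = 933/376
  0 + 376/933 = 376/933

376/933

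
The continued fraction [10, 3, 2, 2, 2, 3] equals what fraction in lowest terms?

Using pₖ = aₖpₖ₋₁ + pₖ₋₂ and qₖ = aₖqₖ₋₁ + qₖ₋₂:
  k=0: a=10, p=10, q=1
  k=1: a=3, p=31, q=3
  k=2: a=2, p=72, q=7
  k=3: a=2, p=175, q=17
  k=4: a=2, p=422, q=41
  k=5: a=3, p=1441, q=140

1441/140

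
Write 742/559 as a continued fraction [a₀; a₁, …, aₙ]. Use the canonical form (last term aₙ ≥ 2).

742 = 1*559 + 183
559 = 3*183 + 10
183 = 18*10 + 3
10 = 3*3 + 1
3 = 3*1 + 0  (stop)
So 742/559 = [1; 3, 18, 3, 3].

[1; 3, 18, 3, 3]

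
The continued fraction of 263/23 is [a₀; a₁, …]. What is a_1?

2

263 = 11·23 + 10   →  a_0 = 11
23 = 2·10 + 3   →  a_1 = 2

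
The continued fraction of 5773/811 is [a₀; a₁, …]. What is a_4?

3

5773 = 7·811 + 96   →  a_0 = 7
811 = 8·96 + 43   →  a_1 = 8
96 = 2·43 + 10   →  a_2 = 2
43 = 4·10 + 3   →  a_3 = 4
10 = 3·3 + 1   →  a_4 = 3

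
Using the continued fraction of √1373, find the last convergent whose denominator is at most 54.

√1373 = [37; 18, 1, 1, 18, 74, …] (period length 5).
Convergents:
  p_0/q_0 = 37/1
  p_1/q_1 = 667/18
  p_2/q_2 = 704/19
  p_3/q_3 = 1371/37
  p_4/q_4 = 25382/685
q_3 = 37 ≤ 54 < 685 = q_4, so the answer is 1371/37.

1371/37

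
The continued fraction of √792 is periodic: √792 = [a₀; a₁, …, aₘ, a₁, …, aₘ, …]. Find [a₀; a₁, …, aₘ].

a₀ = ⌊√792⌋ = 28.

[28; 7, 56]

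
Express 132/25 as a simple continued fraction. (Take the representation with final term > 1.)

[5; 3, 1, 1, 3]

132 = 5·25 + 7
25 = 3·7 + 4
7 = 1·4 + 3
4 = 1·3 + 1
3 = 3·1 + 0  (stop)
So 132/25 = [5; 3, 1, 1, 3].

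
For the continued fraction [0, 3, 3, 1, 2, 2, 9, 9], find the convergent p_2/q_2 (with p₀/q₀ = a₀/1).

Using pₖ = aₖpₖ₋₁ + pₖ₋₂, qₖ = aₖqₖ₋₁ + qₖ₋₂ (with p₋₁=1, p₋₂=0, q₋₁=0, q₋₂=1):
  k=0: a=0, p=0, q=1
  k=1: a=3, p=1, q=3
  k=2: a=3, p=3, q=10

3/10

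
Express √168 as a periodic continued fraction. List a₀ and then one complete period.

a₀ = ⌊√168⌋ = 12.
With m₀=0, d₀=1 and mₖ₊₁ = dₖaₖ − mₖ, dₖ₊₁ = (n − mₖ₊₁²)/dₖ, aₖ₊₁ = ⌊(a₀+mₖ₊₁)/dₖ₊₁⌋:
  k=1: m=12, d=24, a=1
  k=2: m=12, d=1, a=24
d=1 and a=2a₀=24 at k=2, so the next step gives (m, d) = (12, 24) again — its k=1 value — and the period has length 2.

[12; 1, 24]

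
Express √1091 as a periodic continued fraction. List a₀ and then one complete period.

a₀ = ⌊√1091⌋ = 33.
With m₀=0, d₀=1 and mₖ₊₁ = dₖaₖ − mₖ, dₖ₊₁ = (n − mₖ₊₁²)/dₖ, aₖ₊₁ = ⌊(a₀+mₖ₊₁)/dₖ₊₁⌋:
  k=1: m=33, d=2, a=33
  k=2: m=33, d=1, a=66
d=1 and a=2a₀=66 at k=2, so the next step gives (m, d) = (33, 2) again — its k=1 value — and the period has length 2.

[33; 33, 66]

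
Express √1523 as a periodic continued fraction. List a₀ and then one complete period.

a₀ = ⌊√1523⌋ = 39.
With m₀=0, d₀=1 and mₖ₊₁ = dₖaₖ − mₖ, dₖ₊₁ = (n − mₖ₊₁²)/dₖ, aₖ₊₁ = ⌊(a₀+mₖ₊₁)/dₖ₊₁⌋:
  k=1: m=39, d=2, a=39
  k=2: m=39, d=1, a=78
d=1 and a=2a₀=78 at k=2, so the next step gives (m, d) = (39, 2) again — its k=1 value — and the period has length 2.

[39; 39, 78]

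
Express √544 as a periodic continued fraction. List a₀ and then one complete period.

[23; 3, 11, 3, 46]

a₀ = ⌊√544⌋ = 23.
With m₀=0, d₀=1 and mₖ₊₁ = dₖaₖ − mₖ, dₖ₊₁ = (n − mₖ₊₁²)/dₖ, aₖ₊₁ = ⌊(a₀+mₖ₊₁)/dₖ₊₁⌋:
  k=1: m=23, d=15, a=3
  k=2: m=22, d=4, a=11
  k=3: m=22, d=15, a=3
  k=4: m=23, d=1, a=46
d=1 and a=2a₀=46 at k=4, so the next step gives (m, d) = (23, 15) again — its k=1 value — and the period has length 4.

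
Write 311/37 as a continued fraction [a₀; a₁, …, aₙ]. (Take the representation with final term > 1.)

311 = 8*37 + 15
37 = 2*15 + 7
15 = 2*7 + 1
7 = 7*1 + 0  (stop)
So 311/37 = [8; 2, 2, 7].

[8; 2, 2, 7]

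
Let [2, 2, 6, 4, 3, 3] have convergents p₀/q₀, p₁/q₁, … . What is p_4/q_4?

431/175

Using pₖ = aₖpₖ₋₁ + pₖ₋₂, qₖ = aₖqₖ₋₁ + qₖ₋₂ (with p₋₁=1, p₋₂=0, q₋₁=0, q₋₂=1):
  k=0: a=2, p=2, q=1
  k=1: a=2, p=5, q=2
  k=2: a=6, p=32, q=13
  k=3: a=4, p=133, q=54
  k=4: a=3, p=431, q=175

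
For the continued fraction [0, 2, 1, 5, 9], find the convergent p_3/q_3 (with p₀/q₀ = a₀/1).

6/17

Using pₖ = aₖpₖ₋₁ + pₖ₋₂, qₖ = aₖqₖ₋₁ + qₖ₋₂ (with p₋₁=1, p₋₂=0, q₋₁=0, q₋₂=1):
  k=0: a=0, p=0, q=1
  k=1: a=2, p=1, q=2
  k=2: a=1, p=1, q=3
  k=3: a=5, p=6, q=17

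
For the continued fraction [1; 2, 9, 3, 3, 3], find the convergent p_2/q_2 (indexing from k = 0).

Using pₖ = aₖpₖ₋₁ + pₖ₋₂, qₖ = aₖqₖ₋₁ + qₖ₋₂ (with p₋₁=1, p₋₂=0, q₋₁=0, q₋₂=1):
  k=0: a=1, p=1, q=1
  k=1: a=2, p=3, q=2
  k=2: a=9, p=28, q=19

28/19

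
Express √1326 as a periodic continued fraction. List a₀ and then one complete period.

[36; 2, 2, 2, 2, 2, 72]

a₀ = ⌊√1326⌋ = 36.
With m₀=0, d₀=1 and mₖ₊₁ = dₖaₖ − mₖ, dₖ₊₁ = (n − mₖ₊₁²)/dₖ, aₖ₊₁ = ⌊(a₀+mₖ₊₁)/dₖ₊₁⌋:
  k=1: m=36, d=30, a=2
  k=2: m=24, d=25, a=2
  k=3: m=26, d=26, a=2
  k=4: m=26, d=25, a=2
  k=5: m=24, d=30, a=2
  k=6: m=36, d=1, a=72
d=1 and a=2a₀=72 at k=6, so the next step gives (m, d) = (36, 30) again — its k=1 value — and the period has length 6.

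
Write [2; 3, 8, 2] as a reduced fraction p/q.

123/53

Using pₖ = aₖpₖ₋₁ + pₖ₋₂ and qₖ = aₖqₖ₋₁ + qₖ₋₂:
  k=0: a=2, p=2, q=1
  k=1: a=3, p=7, q=3
  k=2: a=8, p=58, q=25
  k=3: a=2, p=123, q=53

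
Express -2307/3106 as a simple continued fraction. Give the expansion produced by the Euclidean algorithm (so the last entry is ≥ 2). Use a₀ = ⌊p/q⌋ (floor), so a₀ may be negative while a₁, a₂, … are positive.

[-1; 3, 1, 7, 1, 7, 5, 2]

-2307 = -1·3106 + 799
3106 = 3·799 + 709
799 = 1·709 + 90
709 = 7·90 + 79
90 = 1·79 + 11
79 = 7·11 + 2
11 = 5·2 + 1
2 = 2·1 + 0  (stop)
So -2307/3106 = [-1; 3, 1, 7, 1, 7, 5, 2].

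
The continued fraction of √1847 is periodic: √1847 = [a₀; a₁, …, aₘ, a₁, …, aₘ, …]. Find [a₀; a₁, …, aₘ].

[42; 1, 41, 1, 84]

a₀ = ⌊√1847⌋ = 42.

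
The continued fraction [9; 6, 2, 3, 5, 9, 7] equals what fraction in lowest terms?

Fold from the inside: start with 7/1.
  9 + 1/7 = 64/7
  5 + 7/64 = 327/64
  3 + 64/327 = 1045/327
  2 + 327/1045 = 2417/1045
  6 + 1045/2417 = 15547/2417
  9 + 2417/15547 = 142340/15547

142340/15547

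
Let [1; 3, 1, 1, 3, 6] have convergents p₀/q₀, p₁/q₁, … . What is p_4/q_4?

32/25

Using pₖ = aₖpₖ₋₁ + pₖ₋₂, qₖ = aₖqₖ₋₁ + qₖ₋₂ (with p₋₁=1, p₋₂=0, q₋₁=0, q₋₂=1):
  k=0: a=1, p=1, q=1
  k=1: a=3, p=4, q=3
  k=2: a=1, p=5, q=4
  k=3: a=1, p=9, q=7
  k=4: a=3, p=32, q=25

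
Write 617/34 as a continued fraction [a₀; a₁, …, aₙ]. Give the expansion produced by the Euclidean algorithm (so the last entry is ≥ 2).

617 = 18·34 + 5
34 = 6·5 + 4
5 = 1·4 + 1
4 = 4·1 + 0  (stop)
So 617/34 = [18; 6, 1, 4].

[18; 6, 1, 4]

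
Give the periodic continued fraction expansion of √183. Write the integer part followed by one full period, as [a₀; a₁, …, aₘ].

a₀ = ⌊√183⌋ = 13.
With m₀=0, d₀=1 and mₖ₊₁ = dₖaₖ − mₖ, dₖ₊₁ = (n − mₖ₊₁²)/dₖ, aₖ₊₁ = ⌊(a₀+mₖ₊₁)/dₖ₊₁⌋:
  k=1: m=13, d=14, a=1
  k=2: m=1, d=13, a=1
  k=3: m=12, d=3, a=8
  k=4: m=12, d=13, a=1
  k=5: m=1, d=14, a=1
  k=6: m=13, d=1, a=26
d=1 and a=2a₀=26 at k=6, so the next step gives (m, d) = (13, 14) again — its k=1 value — and the period has length 6.

[13; 1, 1, 8, 1, 1, 26]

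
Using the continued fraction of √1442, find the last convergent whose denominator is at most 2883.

108187/2849

√1442 = [37; 1, 36, 1, 74, …] (period length 4).
Convergents:
  p_0/q_0 = 37/1
  p_1/q_1 = 38/1
  p_2/q_2 = 1405/37
  p_3/q_3 = 1443/38
  p_4/q_4 = 108187/2849
  p_5/q_5 = 109630/2887
q_4 = 2849 ≤ 2883 < 2887 = q_5, so the answer is 108187/2849.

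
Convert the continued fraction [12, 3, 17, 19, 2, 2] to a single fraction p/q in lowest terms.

Fold from the inside: start with 2/1.
  2 + 1/2 = 5/2
  19 + 2/5 = 97/5
  17 + 5/97 = 1654/97
  3 + 97/1654 = 5059/1654
  12 + 1654/5059 = 62362/5059

62362/5059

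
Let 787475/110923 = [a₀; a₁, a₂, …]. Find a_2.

14

787475 = 7·110923 + 11014   →  a_0 = 7
110923 = 10·11014 + 783   →  a_1 = 10
11014 = 14·783 + 52   →  a_2 = 14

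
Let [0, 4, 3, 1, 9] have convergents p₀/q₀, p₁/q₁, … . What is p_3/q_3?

4/17

Using pₖ = aₖpₖ₋₁ + pₖ₋₂, qₖ = aₖqₖ₋₁ + qₖ₋₂ (with p₋₁=1, p₋₂=0, q₋₁=0, q₋₂=1):
  k=0: a=0, p=0, q=1
  k=1: a=4, p=1, q=4
  k=2: a=3, p=3, q=13
  k=3: a=1, p=4, q=17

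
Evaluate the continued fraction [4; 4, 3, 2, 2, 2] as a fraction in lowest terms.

745/176

Using pₖ = aₖpₖ₋₁ + pₖ₋₂ and qₖ = aₖqₖ₋₁ + qₖ₋₂:
  k=0: a=4, p=4, q=1
  k=1: a=4, p=17, q=4
  k=2: a=3, p=55, q=13
  k=3: a=2, p=127, q=30
  k=4: a=2, p=309, q=73
  k=5: a=2, p=745, q=176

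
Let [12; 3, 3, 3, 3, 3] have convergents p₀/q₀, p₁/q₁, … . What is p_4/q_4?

1341/109

Using pₖ = aₖpₖ₋₁ + pₖ₋₂, qₖ = aₖqₖ₋₁ + qₖ₋₂ (with p₋₁=1, p₋₂=0, q₋₁=0, q₋₂=1):
  k=0: a=12, p=12, q=1
  k=1: a=3, p=37, q=3
  k=2: a=3, p=123, q=10
  k=3: a=3, p=406, q=33
  k=4: a=3, p=1341, q=109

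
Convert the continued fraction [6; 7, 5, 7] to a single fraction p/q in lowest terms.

1590/259

Using pₖ = aₖpₖ₋₁ + pₖ₋₂ and qₖ = aₖqₖ₋₁ + qₖ₋₂:
  k=0: a=6, p=6, q=1
  k=1: a=7, p=43, q=7
  k=2: a=5, p=221, q=36
  k=3: a=7, p=1590, q=259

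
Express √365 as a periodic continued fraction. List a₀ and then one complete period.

a₀ = ⌊√365⌋ = 19.
With m₀=0, d₀=1 and mₖ₊₁ = dₖaₖ − mₖ, dₖ₊₁ = (n − mₖ₊₁²)/dₖ, aₖ₊₁ = ⌊(a₀+mₖ₊₁)/dₖ₊₁⌋:
  k=1: m=19, d=4, a=9
  k=2: m=17, d=19, a=1
  k=3: m=2, d=19, a=1
  k=4: m=17, d=4, a=9
  k=5: m=19, d=1, a=38
d=1 and a=2a₀=38 at k=5, so the next step gives (m, d) = (19, 4) again — its k=1 value — and the period has length 5.

[19; 9, 1, 1, 9, 38]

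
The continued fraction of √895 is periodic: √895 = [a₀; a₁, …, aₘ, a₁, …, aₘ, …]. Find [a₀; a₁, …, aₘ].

a₀ = ⌊√895⌋ = 29.
With m₀=0, d₀=1 and mₖ₊₁ = dₖaₖ − mₖ, dₖ₊₁ = (n − mₖ₊₁²)/dₖ, aₖ₊₁ = ⌊(a₀+mₖ₊₁)/dₖ₊₁⌋:
  k=1: m=29, d=54, a=1
  k=2: m=25, d=5, a=10
  k=3: m=25, d=54, a=1
  k=4: m=29, d=1, a=58
d=1 and a=2a₀=58 at k=4, so the next step gives (m, d) = (29, 54) again — its k=1 value — and the period has length 4.

[29; 1, 10, 1, 58]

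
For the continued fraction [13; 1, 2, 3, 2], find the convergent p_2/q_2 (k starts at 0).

41/3

Using pₖ = aₖpₖ₋₁ + pₖ₋₂, qₖ = aₖqₖ₋₁ + qₖ₋₂ (with p₋₁=1, p₋₂=0, q₋₁=0, q₋₂=1):
  k=0: a=13, p=13, q=1
  k=1: a=1, p=14, q=1
  k=2: a=2, p=41, q=3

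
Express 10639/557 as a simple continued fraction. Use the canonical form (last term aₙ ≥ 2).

10639 = 19·557 + 56
557 = 9·56 + 53
56 = 1·53 + 3
53 = 17·3 + 2
3 = 1·2 + 1
2 = 2·1 + 0  (stop)
So 10639/557 = [19; 9, 1, 17, 1, 2].

[19; 9, 1, 17, 1, 2]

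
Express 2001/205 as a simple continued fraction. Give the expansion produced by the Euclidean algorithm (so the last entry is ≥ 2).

[9; 1, 3, 5, 2, 4]

2001 = 9·205 + 156
205 = 1·156 + 49
156 = 3·49 + 9
49 = 5·9 + 4
9 = 2·4 + 1
4 = 4·1 + 0  (stop)
So 2001/205 = [9; 1, 3, 5, 2, 4].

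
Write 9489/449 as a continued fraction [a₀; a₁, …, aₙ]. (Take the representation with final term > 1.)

[21; 7, 2, 14, 2]

9489 = 21·449 + 60
449 = 7·60 + 29
60 = 2·29 + 2
29 = 14·2 + 1
2 = 2·1 + 0  (stop)
So 9489/449 = [21; 7, 2, 14, 2].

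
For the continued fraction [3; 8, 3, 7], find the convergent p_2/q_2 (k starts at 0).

Using pₖ = aₖpₖ₋₁ + pₖ₋₂, qₖ = aₖqₖ₋₁ + qₖ₋₂ (with p₋₁=1, p₋₂=0, q₋₁=0, q₋₂=1):
  k=0: a=3, p=3, q=1
  k=1: a=8, p=25, q=8
  k=2: a=3, p=78, q=25

78/25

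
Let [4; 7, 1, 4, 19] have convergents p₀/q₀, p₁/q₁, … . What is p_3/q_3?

161/39

Using pₖ = aₖpₖ₋₁ + pₖ₋₂, qₖ = aₖqₖ₋₁ + qₖ₋₂ (with p₋₁=1, p₋₂=0, q₋₁=0, q₋₂=1):
  k=0: a=4, p=4, q=1
  k=1: a=7, p=29, q=7
  k=2: a=1, p=33, q=8
  k=3: a=4, p=161, q=39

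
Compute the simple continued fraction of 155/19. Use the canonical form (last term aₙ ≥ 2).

[8; 6, 3]

155 = 8×19 + 3
19 = 6×3 + 1
3 = 3×1 + 0  (stop)
So 155/19 = [8; 6, 3].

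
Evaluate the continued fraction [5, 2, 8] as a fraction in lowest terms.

93/17

Fold from the inside: start with 8/1.
  2 + 1/8 = 17/8
  5 + 8/17 = 93/17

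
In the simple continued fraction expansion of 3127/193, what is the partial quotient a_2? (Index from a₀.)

1

3127 = 16·193 + 39   →  a_0 = 16
193 = 4·39 + 37   →  a_1 = 4
39 = 1·37 + 2   →  a_2 = 1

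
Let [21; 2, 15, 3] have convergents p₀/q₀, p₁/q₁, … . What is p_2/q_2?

666/31

Using pₖ = aₖpₖ₋₁ + pₖ₋₂, qₖ = aₖqₖ₋₁ + qₖ₋₂ (with p₋₁=1, p₋₂=0, q₋₁=0, q₋₂=1):
  k=0: a=21, p=21, q=1
  k=1: a=2, p=43, q=2
  k=2: a=15, p=666, q=31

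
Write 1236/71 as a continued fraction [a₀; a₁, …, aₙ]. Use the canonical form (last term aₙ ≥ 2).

1236 = 17×71 + 29
71 = 2×29 + 13
29 = 2×13 + 3
13 = 4×3 + 1
3 = 3×1 + 0  (stop)
So 1236/71 = [17; 2, 2, 4, 3].

[17; 2, 2, 4, 3]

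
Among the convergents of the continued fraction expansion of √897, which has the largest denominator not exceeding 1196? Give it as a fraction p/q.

√897 = [29; 1, 18, 1, 58, …] (period length 4).
Convergents:
  p_0/q_0 = 29/1
  p_1/q_1 = 30/1
  p_2/q_2 = 569/19
  p_3/q_3 = 599/20
  p_4/q_4 = 35311/1179
  p_5/q_5 = 35910/1199
q_4 = 1179 ≤ 1196 < 1199 = q_5, so the answer is 35311/1179.

35311/1179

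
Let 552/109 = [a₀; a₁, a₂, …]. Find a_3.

552 = 5·109 + 7   →  a_0 = 5
109 = 15·7 + 4   →  a_1 = 15
7 = 1·4 + 3   →  a_2 = 1
4 = 1·3 + 1   →  a_3 = 1

1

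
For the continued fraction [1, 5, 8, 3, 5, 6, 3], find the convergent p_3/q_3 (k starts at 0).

Using pₖ = aₖpₖ₋₁ + pₖ₋₂, qₖ = aₖqₖ₋₁ + qₖ₋₂ (with p₋₁=1, p₋₂=0, q₋₁=0, q₋₂=1):
  k=0: a=1, p=1, q=1
  k=1: a=5, p=6, q=5
  k=2: a=8, p=49, q=41
  k=3: a=3, p=153, q=128

153/128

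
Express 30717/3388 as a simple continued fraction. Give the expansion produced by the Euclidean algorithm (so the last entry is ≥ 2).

30717 = 9*3388 + 225
3388 = 15*225 + 13
225 = 17*13 + 4
13 = 3*4 + 1
4 = 4*1 + 0  (stop)
So 30717/3388 = [9; 15, 17, 3, 4].

[9; 15, 17, 3, 4]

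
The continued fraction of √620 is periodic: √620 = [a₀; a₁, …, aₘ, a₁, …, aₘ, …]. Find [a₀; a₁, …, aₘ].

[24; 1, 8, 1, 48]

a₀ = ⌊√620⌋ = 24.
With m₀=0, d₀=1 and mₖ₊₁ = dₖaₖ − mₖ, dₖ₊₁ = (n − mₖ₊₁²)/dₖ, aₖ₊₁ = ⌊(a₀+mₖ₊₁)/dₖ₊₁⌋:
  k=1: m=24, d=44, a=1
  k=2: m=20, d=5, a=8
  k=3: m=20, d=44, a=1
  k=4: m=24, d=1, a=48
d=1 and a=2a₀=48 at k=4, so the next step gives (m, d) = (24, 44) again — its k=1 value — and the period has length 4.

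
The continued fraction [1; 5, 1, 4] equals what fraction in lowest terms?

Using pₖ = aₖpₖ₋₁ + pₖ₋₂ and qₖ = aₖqₖ₋₁ + qₖ₋₂:
  k=0: a=1, p=1, q=1
  k=1: a=5, p=6, q=5
  k=2: a=1, p=7, q=6
  k=3: a=4, p=34, q=29

34/29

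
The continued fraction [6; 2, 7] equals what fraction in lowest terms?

Fold from the inside: start with 7/1.
  2 + 1/7 = 15/7
  6 + 7/15 = 97/15

97/15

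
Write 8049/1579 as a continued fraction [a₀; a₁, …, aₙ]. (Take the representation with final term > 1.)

8049 = 5×1579 + 154
1579 = 10×154 + 39
154 = 3×39 + 37
39 = 1×37 + 2
37 = 18×2 + 1
2 = 2×1 + 0  (stop)
So 8049/1579 = [5; 10, 3, 1, 18, 2].

[5; 10, 3, 1, 18, 2]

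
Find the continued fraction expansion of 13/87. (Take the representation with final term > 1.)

13 = 0×87 + 13
87 = 6×13 + 9
13 = 1×9 + 4
9 = 2×4 + 1
4 = 4×1 + 0  (stop)
So 13/87 = [0; 6, 1, 2, 4].

[0; 6, 1, 2, 4]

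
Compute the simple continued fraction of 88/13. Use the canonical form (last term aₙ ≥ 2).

[6; 1, 3, 3]

88 = 6·13 + 10
13 = 1·10 + 3
10 = 3·3 + 1
3 = 3·1 + 0  (stop)
So 88/13 = [6; 1, 3, 3].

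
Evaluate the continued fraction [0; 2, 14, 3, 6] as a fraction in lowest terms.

272/563

Fold from the inside: start with 6/1.
  3 + 1/6 = 19/6
  14 + 6/19 = 272/19
  2 + 19/272 = 563/272
  0 + 272/563 = 272/563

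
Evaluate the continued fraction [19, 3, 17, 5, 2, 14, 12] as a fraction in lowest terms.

Fold from the inside: start with 12/1.
  14 + 1/12 = 169/12
  2 + 12/169 = 350/169
  5 + 169/350 = 1919/350
  17 + 350/1919 = 32973/1919
  3 + 1919/32973 = 100838/32973
  19 + 32973/100838 = 1948895/100838

1948895/100838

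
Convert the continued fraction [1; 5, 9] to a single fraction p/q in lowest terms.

55/46

Fold from the inside: start with 9/1.
  5 + 1/9 = 46/9
  1 + 9/46 = 55/46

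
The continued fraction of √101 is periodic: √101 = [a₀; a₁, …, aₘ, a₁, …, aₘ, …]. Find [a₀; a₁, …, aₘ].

[10; 20]

a₀ = ⌊√101⌋ = 10.
With m₀=0, d₀=1 and mₖ₊₁ = dₖaₖ − mₖ, dₖ₊₁ = (n − mₖ₊₁²)/dₖ, aₖ₊₁ = ⌊(a₀+mₖ₊₁)/dₖ₊₁⌋:
  k=1: m=10, d=1, a=20
d=1 and a=2a₀=20 at k=1, so the next step gives (m, d) = (10, 1) again — its k=1 value — and the period has length 1.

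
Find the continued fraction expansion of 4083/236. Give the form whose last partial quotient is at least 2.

4083 = 17·236 + 71
236 = 3·71 + 23
71 = 3·23 + 2
23 = 11·2 + 1
2 = 2·1 + 0  (stop)
So 4083/236 = [17; 3, 3, 11, 2].

[17; 3, 3, 11, 2]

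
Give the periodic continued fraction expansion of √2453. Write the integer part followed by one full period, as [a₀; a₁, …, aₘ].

[49; 1, 1, 8, 1, 1, 98]

a₀ = ⌊√2453⌋ = 49.
With m₀=0, d₀=1 and mₖ₊₁ = dₖaₖ − mₖ, dₖ₊₁ = (n − mₖ₊₁²)/dₖ, aₖ₊₁ = ⌊(a₀+mₖ₊₁)/dₖ₊₁⌋:
  k=1: m=49, d=52, a=1
  k=2: m=3, d=47, a=1
  k=3: m=44, d=11, a=8
  k=4: m=44, d=47, a=1
  k=5: m=3, d=52, a=1
  k=6: m=49, d=1, a=98
d=1 and a=2a₀=98 at k=6, so the next step gives (m, d) = (49, 52) again — its k=1 value — and the period has length 6.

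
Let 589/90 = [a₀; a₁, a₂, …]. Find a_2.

1

589 = 6·90 + 49   →  a_0 = 6
90 = 1·49 + 41   →  a_1 = 1
49 = 1·41 + 8   →  a_2 = 1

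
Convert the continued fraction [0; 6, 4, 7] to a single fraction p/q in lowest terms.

29/181

Using pₖ = aₖpₖ₋₁ + pₖ₋₂ and qₖ = aₖqₖ₋₁ + qₖ₋₂:
  k=0: a=0, p=0, q=1
  k=1: a=6, p=1, q=6
  k=2: a=4, p=4, q=25
  k=3: a=7, p=29, q=181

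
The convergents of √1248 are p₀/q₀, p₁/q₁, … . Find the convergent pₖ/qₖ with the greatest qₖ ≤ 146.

1837/52

√1248 = [35; 3, 17, 3, 70, …] (period length 4).
Convergents:
  p_0/q_0 = 35/1
  p_1/q_1 = 106/3
  p_2/q_2 = 1837/52
  p_3/q_3 = 5617/159
q_2 = 52 ≤ 146 < 159 = q_3, so the answer is 1837/52.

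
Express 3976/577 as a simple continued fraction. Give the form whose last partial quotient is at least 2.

[6; 1, 8, 6, 3, 3]

3976 = 6*577 + 514
577 = 1*514 + 63
514 = 8*63 + 10
63 = 6*10 + 3
10 = 3*3 + 1
3 = 3*1 + 0  (stop)
So 3976/577 = [6; 1, 8, 6, 3, 3].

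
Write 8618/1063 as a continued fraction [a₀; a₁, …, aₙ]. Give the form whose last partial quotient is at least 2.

8618 = 8*1063 + 114
1063 = 9*114 + 37
114 = 3*37 + 3
37 = 12*3 + 1
3 = 3*1 + 0  (stop)
So 8618/1063 = [8; 9, 3, 12, 3].

[8; 9, 3, 12, 3]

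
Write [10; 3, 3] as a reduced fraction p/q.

Fold from the inside: start with 3/1.
  3 + 1/3 = 10/3
  10 + 3/10 = 103/10

103/10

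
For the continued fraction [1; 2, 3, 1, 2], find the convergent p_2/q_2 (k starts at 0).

Using pₖ = aₖpₖ₋₁ + pₖ₋₂, qₖ = aₖqₖ₋₁ + qₖ₋₂ (with p₋₁=1, p₋₂=0, q₋₁=0, q₋₂=1):
  k=0: a=1, p=1, q=1
  k=1: a=2, p=3, q=2
  k=2: a=3, p=10, q=7

10/7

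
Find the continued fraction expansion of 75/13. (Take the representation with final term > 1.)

[5; 1, 3, 3]

75 = 5×13 + 10
13 = 1×10 + 3
10 = 3×3 + 1
3 = 3×1 + 0  (stop)
So 75/13 = [5; 1, 3, 3].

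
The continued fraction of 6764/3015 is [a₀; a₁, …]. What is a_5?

6764 = 2·3015 + 734   →  a_0 = 2
3015 = 4·734 + 79   →  a_1 = 4
734 = 9·79 + 23   →  a_2 = 9
79 = 3·23 + 10   →  a_3 = 3
23 = 2·10 + 3   →  a_4 = 2
10 = 3·3 + 1   →  a_5 = 3

3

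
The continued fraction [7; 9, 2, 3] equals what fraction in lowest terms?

469/66

Using pₖ = aₖpₖ₋₁ + pₖ₋₂ and qₖ = aₖqₖ₋₁ + qₖ₋₂:
  k=0: a=7, p=7, q=1
  k=1: a=9, p=64, q=9
  k=2: a=2, p=135, q=19
  k=3: a=3, p=469, q=66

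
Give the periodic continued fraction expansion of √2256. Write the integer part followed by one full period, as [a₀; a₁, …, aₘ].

[47; 2, 94]

a₀ = ⌊√2256⌋ = 47.
With m₀=0, d₀=1 and mₖ₊₁ = dₖaₖ − mₖ, dₖ₊₁ = (n − mₖ₊₁²)/dₖ, aₖ₊₁ = ⌊(a₀+mₖ₊₁)/dₖ₊₁⌋:
  k=1: m=47, d=47, a=2
  k=2: m=47, d=1, a=94
d=1 and a=2a₀=94 at k=2, so the next step gives (m, d) = (47, 47) again — its k=1 value — and the period has length 2.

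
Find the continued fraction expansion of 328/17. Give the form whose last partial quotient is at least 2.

[19; 3, 2, 2]

328 = 19*17 + 5
17 = 3*5 + 2
5 = 2*2 + 1
2 = 2*1 + 0  (stop)
So 328/17 = [19; 3, 2, 2].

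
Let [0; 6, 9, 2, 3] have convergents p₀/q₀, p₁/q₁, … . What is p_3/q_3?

Using pₖ = aₖpₖ₋₁ + pₖ₋₂, qₖ = aₖqₖ₋₁ + qₖ₋₂ (with p₋₁=1, p₋₂=0, q₋₁=0, q₋₂=1):
  k=0: a=0, p=0, q=1
  k=1: a=6, p=1, q=6
  k=2: a=9, p=9, q=55
  k=3: a=2, p=19, q=116

19/116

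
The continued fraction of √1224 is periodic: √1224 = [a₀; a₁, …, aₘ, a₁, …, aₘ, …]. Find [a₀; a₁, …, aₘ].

a₀ = ⌊√1224⌋ = 34.

[34; 1, 68]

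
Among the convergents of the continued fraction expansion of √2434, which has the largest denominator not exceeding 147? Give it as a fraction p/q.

7203/146

√2434 = [49; 2, 1, 48, 1, 2, 98, …] (period length 6).
Convergents:
  p_0/q_0 = 49/1
  p_1/q_1 = 99/2
  p_2/q_2 = 148/3
  p_3/q_3 = 7203/146
  p_4/q_4 = 7351/149
q_3 = 146 ≤ 147 < 149 = q_4, so the answer is 7203/146.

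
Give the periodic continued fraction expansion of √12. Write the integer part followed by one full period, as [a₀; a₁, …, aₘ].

a₀ = ⌊√12⌋ = 3.
With m₀=0, d₀=1 and mₖ₊₁ = dₖaₖ − mₖ, dₖ₊₁ = (n − mₖ₊₁²)/dₖ, aₖ₊₁ = ⌊(a₀+mₖ₊₁)/dₖ₊₁⌋:
  k=1: m=3, d=3, a=2
  k=2: m=3, d=1, a=6
d=1 and a=2a₀=6 at k=2, so the next step gives (m, d) = (3, 3) again — its k=1 value — and the period has length 2.

[3; 2, 6]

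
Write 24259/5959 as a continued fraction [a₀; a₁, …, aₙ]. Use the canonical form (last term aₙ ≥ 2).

[4; 14, 11, 2, 3, 5]

24259 = 4*5959 + 423
5959 = 14*423 + 37
423 = 11*37 + 16
37 = 2*16 + 5
16 = 3*5 + 1
5 = 5*1 + 0  (stop)
So 24259/5959 = [4; 14, 11, 2, 3, 5].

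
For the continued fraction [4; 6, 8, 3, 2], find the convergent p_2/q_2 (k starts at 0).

Using pₖ = aₖpₖ₋₁ + pₖ₋₂, qₖ = aₖqₖ₋₁ + qₖ₋₂ (with p₋₁=1, p₋₂=0, q₋₁=0, q₋₂=1):
  k=0: a=4, p=4, q=1
  k=1: a=6, p=25, q=6
  k=2: a=8, p=204, q=49

204/49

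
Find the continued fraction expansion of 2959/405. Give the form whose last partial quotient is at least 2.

[7; 3, 3, 1, 3, 8]

2959 = 7×405 + 124
405 = 3×124 + 33
124 = 3×33 + 25
33 = 1×25 + 8
25 = 3×8 + 1
8 = 8×1 + 0  (stop)
So 2959/405 = [7; 3, 3, 1, 3, 8].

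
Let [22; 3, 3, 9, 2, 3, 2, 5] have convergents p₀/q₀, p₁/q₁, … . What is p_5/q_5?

15187/681

Using pₖ = aₖpₖ₋₁ + pₖ₋₂, qₖ = aₖqₖ₋₁ + qₖ₋₂ (with p₋₁=1, p₋₂=0, q₋₁=0, q₋₂=1):
  k=0: a=22, p=22, q=1
  k=1: a=3, p=67, q=3
  k=2: a=3, p=223, q=10
  k=3: a=9, p=2074, q=93
  k=4: a=2, p=4371, q=196
  k=5: a=3, p=15187, q=681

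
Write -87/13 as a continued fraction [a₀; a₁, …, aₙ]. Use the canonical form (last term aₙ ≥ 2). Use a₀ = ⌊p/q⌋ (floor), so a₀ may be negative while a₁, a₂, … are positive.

[-7; 3, 4]

-87 = -7×13 + 4
13 = 3×4 + 1
4 = 4×1 + 0  (stop)
So -87/13 = [-7; 3, 4].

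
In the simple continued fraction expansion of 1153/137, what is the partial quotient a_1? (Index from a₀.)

2

1153 = 8·137 + 57   →  a_0 = 8
137 = 2·57 + 23   →  a_1 = 2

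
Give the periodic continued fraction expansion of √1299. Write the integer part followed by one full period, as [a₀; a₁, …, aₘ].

a₀ = ⌊√1299⌋ = 36.
With m₀=0, d₀=1 and mₖ₊₁ = dₖaₖ − mₖ, dₖ₊₁ = (n − mₖ₊₁²)/dₖ, aₖ₊₁ = ⌊(a₀+mₖ₊₁)/dₖ₊₁⌋:
  k=1: m=36, d=3, a=24
  k=2: m=36, d=1, a=72
d=1 and a=2a₀=72 at k=2, so the next step gives (m, d) = (36, 3) again — its k=1 value — and the period has length 2.

[36; 24, 72]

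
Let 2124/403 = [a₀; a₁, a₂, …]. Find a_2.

2124 = 5·403 + 109   →  a_0 = 5
403 = 3·109 + 76   →  a_1 = 3
109 = 1·76 + 33   →  a_2 = 1

1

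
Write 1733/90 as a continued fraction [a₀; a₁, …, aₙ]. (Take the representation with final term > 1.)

[19; 3, 1, 10, 2]

1733 = 19*90 + 23
90 = 3*23 + 21
23 = 1*21 + 2
21 = 10*2 + 1
2 = 2*1 + 0  (stop)
So 1733/90 = [19; 3, 1, 10, 2].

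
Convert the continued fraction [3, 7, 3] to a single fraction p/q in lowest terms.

69/22

Using pₖ = aₖpₖ₋₁ + pₖ₋₂ and qₖ = aₖqₖ₋₁ + qₖ₋₂:
  k=0: a=3, p=3, q=1
  k=1: a=7, p=22, q=7
  k=2: a=3, p=69, q=22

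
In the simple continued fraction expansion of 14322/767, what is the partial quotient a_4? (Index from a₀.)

1

14322 = 18·767 + 516   →  a_0 = 18
767 = 1·516 + 251   →  a_1 = 1
516 = 2·251 + 14   →  a_2 = 2
251 = 17·14 + 13   →  a_3 = 17
14 = 1·13 + 1   →  a_4 = 1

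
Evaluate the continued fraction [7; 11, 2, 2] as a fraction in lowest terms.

Using pₖ = aₖpₖ₋₁ + pₖ₋₂ and qₖ = aₖqₖ₋₁ + qₖ₋₂:
  k=0: a=7, p=7, q=1
  k=1: a=11, p=78, q=11
  k=2: a=2, p=163, q=23
  k=3: a=2, p=404, q=57

404/57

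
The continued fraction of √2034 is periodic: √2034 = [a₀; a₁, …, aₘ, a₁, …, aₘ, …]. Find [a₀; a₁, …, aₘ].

[45; 10, 90]

a₀ = ⌊√2034⌋ = 45.
With m₀=0, d₀=1 and mₖ₊₁ = dₖaₖ − mₖ, dₖ₊₁ = (n − mₖ₊₁²)/dₖ, aₖ₊₁ = ⌊(a₀+mₖ₊₁)/dₖ₊₁⌋:
  k=1: m=45, d=9, a=10
  k=2: m=45, d=1, a=90
d=1 and a=2a₀=90 at k=2, so the next step gives (m, d) = (45, 9) again — its k=1 value — and the period has length 2.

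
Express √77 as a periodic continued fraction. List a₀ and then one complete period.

[8; 1, 3, 2, 3, 1, 16]

a₀ = ⌊√77⌋ = 8.
With m₀=0, d₀=1 and mₖ₊₁ = dₖaₖ − mₖ, dₖ₊₁ = (n − mₖ₊₁²)/dₖ, aₖ₊₁ = ⌊(a₀+mₖ₊₁)/dₖ₊₁⌋:
  k=1: m=8, d=13, a=1
  k=2: m=5, d=4, a=3
  k=3: m=7, d=7, a=2
  k=4: m=7, d=4, a=3
  k=5: m=5, d=13, a=1
  k=6: m=8, d=1, a=16
d=1 and a=2a₀=16 at k=6, so the next step gives (m, d) = (8, 13) again — its k=1 value — and the period has length 6.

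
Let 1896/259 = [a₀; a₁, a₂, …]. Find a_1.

3

1896 = 7·259 + 83   →  a_0 = 7
259 = 3·83 + 10   →  a_1 = 3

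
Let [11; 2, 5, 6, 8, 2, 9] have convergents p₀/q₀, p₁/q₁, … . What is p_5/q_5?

13495/1178

Using pₖ = aₖpₖ₋₁ + pₖ₋₂, qₖ = aₖqₖ₋₁ + qₖ₋₂ (with p₋₁=1, p₋₂=0, q₋₁=0, q₋₂=1):
  k=0: a=11, p=11, q=1
  k=1: a=2, p=23, q=2
  k=2: a=5, p=126, q=11
  k=3: a=6, p=779, q=68
  k=4: a=8, p=6358, q=555
  k=5: a=2, p=13495, q=1178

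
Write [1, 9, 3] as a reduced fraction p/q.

31/28

Fold from the inside: start with 3/1.
  9 + 1/3 = 28/3
  1 + 3/28 = 31/28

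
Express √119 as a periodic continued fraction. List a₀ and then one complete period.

a₀ = ⌊√119⌋ = 10.
With m₀=0, d₀=1 and mₖ₊₁ = dₖaₖ − mₖ, dₖ₊₁ = (n − mₖ₊₁²)/dₖ, aₖ₊₁ = ⌊(a₀+mₖ₊₁)/dₖ₊₁⌋:
  k=1: m=10, d=19, a=1
  k=2: m=9, d=2, a=9
  k=3: m=9, d=19, a=1
  k=4: m=10, d=1, a=20
d=1 and a=2a₀=20 at k=4, so the next step gives (m, d) = (10, 19) again — its k=1 value — and the period has length 4.

[10; 1, 9, 1, 20]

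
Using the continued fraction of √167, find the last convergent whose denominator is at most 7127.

56447/4368

√167 = [12; 1, 11, 1, 24, …] (period length 4).
Convergents:
  p_0/q_0 = 12/1
  p_1/q_1 = 13/1
  p_2/q_2 = 155/12
  p_3/q_3 = 168/13
  p_4/q_4 = 4187/324
  p_5/q_5 = 4355/337
  p_6/q_6 = 52092/4031
  p_7/q_7 = 56447/4368
  p_8/q_8 = 1406820/108863
q_7 = 4368 ≤ 7127 < 108863 = q_8, so the answer is 56447/4368.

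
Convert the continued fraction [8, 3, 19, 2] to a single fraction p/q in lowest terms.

Using pₖ = aₖpₖ₋₁ + pₖ₋₂ and qₖ = aₖqₖ₋₁ + qₖ₋₂:
  k=0: a=8, p=8, q=1
  k=1: a=3, p=25, q=3
  k=2: a=19, p=483, q=58
  k=3: a=2, p=991, q=119

991/119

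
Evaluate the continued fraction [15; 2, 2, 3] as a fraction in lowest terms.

Using pₖ = aₖpₖ₋₁ + pₖ₋₂ and qₖ = aₖqₖ₋₁ + qₖ₋₂:
  k=0: a=15, p=15, q=1
  k=1: a=2, p=31, q=2
  k=2: a=2, p=77, q=5
  k=3: a=3, p=262, q=17

262/17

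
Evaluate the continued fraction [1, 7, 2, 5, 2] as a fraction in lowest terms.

203/179

Using pₖ = aₖpₖ₋₁ + pₖ₋₂ and qₖ = aₖqₖ₋₁ + qₖ₋₂:
  k=0: a=1, p=1, q=1
  k=1: a=7, p=8, q=7
  k=2: a=2, p=17, q=15
  k=3: a=5, p=93, q=82
  k=4: a=2, p=203, q=179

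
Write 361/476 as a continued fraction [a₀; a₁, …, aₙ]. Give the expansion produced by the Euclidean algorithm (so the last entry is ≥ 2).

[0; 1, 3, 7, 5, 3]

361 = 0×476 + 361
476 = 1×361 + 115
361 = 3×115 + 16
115 = 7×16 + 3
16 = 5×3 + 1
3 = 3×1 + 0  (stop)
So 361/476 = [0; 1, 3, 7, 5, 3].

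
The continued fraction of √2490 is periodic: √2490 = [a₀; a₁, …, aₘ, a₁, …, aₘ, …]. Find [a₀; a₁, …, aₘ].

a₀ = ⌊√2490⌋ = 49.

[49; 1, 8, 1, 98]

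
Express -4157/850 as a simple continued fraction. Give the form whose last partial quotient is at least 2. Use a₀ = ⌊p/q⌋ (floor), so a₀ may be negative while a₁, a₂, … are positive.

[-5; 9, 7, 6, 2]

-4157 = -5×850 + 93
850 = 9×93 + 13
93 = 7×13 + 2
13 = 6×2 + 1
2 = 2×1 + 0  (stop)
So -4157/850 = [-5; 9, 7, 6, 2].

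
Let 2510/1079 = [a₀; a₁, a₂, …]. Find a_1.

2510 = 2·1079 + 352   →  a_0 = 2
1079 = 3·352 + 23   →  a_1 = 3

3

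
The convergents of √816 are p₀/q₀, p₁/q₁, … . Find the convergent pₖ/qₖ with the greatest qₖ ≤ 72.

√816 = [28; 1, 1, 3, 3, 3, 1, 1, 56, …] (period length 8).
Convergents:
  p_0/q_0 = 28/1
  p_1/q_1 = 29/1
  p_2/q_2 = 57/2
  p_3/q_3 = 200/7
  p_4/q_4 = 657/23
  p_5/q_5 = 2171/76
q_4 = 23 ≤ 72 < 76 = q_5, so the answer is 657/23.

657/23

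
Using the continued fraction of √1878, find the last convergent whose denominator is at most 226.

√1878 = [43; 2, 1, 42, 1, 2, 86, …] (period length 6).
Convergents:
  p_0/q_0 = 43/1
  p_1/q_1 = 87/2
  p_2/q_2 = 130/3
  p_3/q_3 = 5547/128
  p_4/q_4 = 5677/131
  p_5/q_5 = 16901/390
q_4 = 131 ≤ 226 < 390 = q_5, so the answer is 5677/131.

5677/131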